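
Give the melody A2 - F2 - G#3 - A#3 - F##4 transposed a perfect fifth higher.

E3 C3 D#4 E#4 C##5

A2 → E3
F2 → C3
G#3 → D#4
A#3 → E#4
F##4 → C##5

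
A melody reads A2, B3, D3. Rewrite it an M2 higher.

B2 C#4 E3

A2 → B2
B3 → C#4
D3 → E3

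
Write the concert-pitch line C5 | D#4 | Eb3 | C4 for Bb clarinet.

Written C4 sounds as Bb3 on the Bb clarinet, so concert pitches are written a major second up.
C5 gives D5
D#4 gives E#4
Eb3 gives F3
C4 gives D4

D5 E#4 F3 D4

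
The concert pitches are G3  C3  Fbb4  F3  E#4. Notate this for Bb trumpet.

Written C4 sounds as Bb3 on the Bb trumpet, so concert pitches are written a major second up.
G3 -> A3
C3 -> D3
Fbb4 -> Gbb4
F3 -> G3
E#4 -> F##4

A3 D3 Gbb4 G3 F##4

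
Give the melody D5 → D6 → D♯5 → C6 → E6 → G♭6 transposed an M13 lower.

F3 F4 F#3 Eb4 G4 Bbb4

A major thirteenth down from D5 gives F3.
A major thirteenth down from D6 gives F4.
D#5 down a major thirteenth is F#3.
C6: a thirteenth down reaches E, and 21 semitones makes it Eb4.
E6: a thirteenth down reaches G, and 21 semitones makes it G4.
Gb6 down a major thirteenth is Bbb4.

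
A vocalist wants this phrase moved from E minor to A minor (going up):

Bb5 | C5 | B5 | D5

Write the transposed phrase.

Eb6 F5 E6 G5

From E up to A is a perfect fourth; apply that to each pitch.
Bb5 → Eb6
C5 → F5
B5 → E6
D5 → G5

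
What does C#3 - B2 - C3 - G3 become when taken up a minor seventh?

A minor seventh up from C#3 gives B3.
A minor seventh up from B2 gives A3.
A minor seventh up from C3 gives Bb3.
G3 up a minor seventh is F4.

B3 A3 Bb3 F4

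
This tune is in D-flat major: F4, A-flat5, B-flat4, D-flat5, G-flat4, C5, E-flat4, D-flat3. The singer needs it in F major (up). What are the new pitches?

A4 C6 D5 F5 Bb4 E5 G4 F3

From D-flat up to F is a major third; apply that to each pitch.
F4 to A4
Ab5 to C6
Bb4 to D5
Db5 to F5
Gb4 to Bb4
C5 to E5
Eb4 to G4
Db3 to F3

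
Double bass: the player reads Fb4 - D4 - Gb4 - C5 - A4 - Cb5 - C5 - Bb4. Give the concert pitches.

Written C4 on the double bass sounds as C3, a perfect octave lower; apply that shift to every note.
Fb4 → Fb3
D4 → D3
Gb4 → Gb3
C5 → C4
A4 → A3
Cb5 → Cb4
C5 → C4
Bb4 → Bb3

Fb3 D3 Gb3 C4 A3 Cb4 C4 Bb3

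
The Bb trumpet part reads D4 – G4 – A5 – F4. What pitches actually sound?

C4 F4 G5 Eb4

Written C4 on the Bb trumpet sounds as Bb3, a major second lower; apply that shift to every note.
D4 gives C4
G4 gives F4
A5 gives G5
F4 gives Eb4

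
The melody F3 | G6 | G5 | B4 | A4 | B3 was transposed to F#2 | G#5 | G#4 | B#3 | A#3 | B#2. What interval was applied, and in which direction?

down a diminished octave

Take the first pair: F3 → F#2. F to F spans 8 letter names, so the interval is some kind of octave.
F#2 to F3 is 11 semitones, which makes it a diminished octave; the second version is lower, so the direction is down.
Checking another pair — B3 → B#2 — gives the same interval.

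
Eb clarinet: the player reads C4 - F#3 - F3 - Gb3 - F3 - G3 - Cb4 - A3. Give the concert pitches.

The Eb clarinet sounds a minor third above written, so transpose each written note up a minor third.
C4 becomes Eb4
F#3 becomes A3
F3 becomes Ab3
Gb3 becomes Bbb3
F3 becomes Ab3
G3 becomes Bb3
Cb4 becomes Ebb4
A3 becomes C4

Eb4 A3 Ab3 Bbb3 Ab3 Bb3 Ebb4 C4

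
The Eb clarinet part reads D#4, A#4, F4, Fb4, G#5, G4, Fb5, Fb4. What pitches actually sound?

F#4 C#5 Ab4 Abb4 B5 Bb4 Abb5 Abb4

The Eb clarinet sounds a minor third above written, so transpose each written note up a minor third.
D#4 → F#4
A#4 → C#5
F4 → Ab4
Fb4 → Abb4
G#5 → B5
G4 → Bb4
Fb5 → Abb5
Fb4 → Abb4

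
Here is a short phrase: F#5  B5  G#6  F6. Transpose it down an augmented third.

An augmented third down from F#5 gives Db5.
B5 down an augmented third is Gb5.
G#6 down an augmented third is Eb6.
An augmented third down from F6 gives Dbb6.

Db5 Gb5 Eb6 Dbb6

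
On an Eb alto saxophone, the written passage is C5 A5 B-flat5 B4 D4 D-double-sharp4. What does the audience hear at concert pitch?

Eb4 C5 Db5 D4 F3 F##3

The Eb alto saxophone sounds a major sixth below written, so transpose each written note down a major sixth.
C5 gives Eb4
A5 gives C5
Bb5 gives Db5
B4 gives D4
D4 gives F3
D##4 gives F##3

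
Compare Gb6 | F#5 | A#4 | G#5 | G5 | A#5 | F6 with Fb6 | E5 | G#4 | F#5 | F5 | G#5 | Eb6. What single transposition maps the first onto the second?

From Gb6 to Fb6 is 2 letter names — a second of some quality.
Fb6 to Gb6 is 2 semitones, which makes it a major second; the second version is lower, so the direction is down.
Checking another pair — F6 → Eb6 — gives the same interval.

down a major second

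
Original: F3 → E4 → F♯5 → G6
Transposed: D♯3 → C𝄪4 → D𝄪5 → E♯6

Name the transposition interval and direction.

From F3 to D#3 is 3 letter names — a third of some quality.
D#3 to F3 is 2 semitones, which makes it a diminished third; the second version is lower, so the direction is down.
Checking another pair — G6 → E#6 — gives the same interval.

down a diminished third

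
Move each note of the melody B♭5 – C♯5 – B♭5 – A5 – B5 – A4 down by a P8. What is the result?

Bb4 C#4 Bb4 A4 B4 A3

Bb5: an octave down reaches B, and 12 semitones makes it Bb4.
A perfect octave down from C#5 gives C#4.
Bb5 down a perfect octave is Bb4.
A5: an octave down reaches A, and 12 semitones makes it A4.
A perfect octave down from B5 gives B4.
A perfect octave down from A4 gives A3.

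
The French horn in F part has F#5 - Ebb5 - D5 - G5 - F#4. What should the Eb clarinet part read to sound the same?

First find concert pitch: the French horn in F sounds a perfect fifth below written, so F#5 Ebb5 D5 G5 F#4 sounds B4 Abb4 G4 C5 B3.
Then write for Eb clarinet: it sounds a minor third above written, so the part must be a minor third below concert.
B4 → G#4
Abb4 → Fb4
G4 → E4
C5 → A4
B3 → G#3

G#4 Fb4 E4 A4 G#3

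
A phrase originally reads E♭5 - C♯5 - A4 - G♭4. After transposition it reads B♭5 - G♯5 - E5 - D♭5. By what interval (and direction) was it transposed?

From Eb5 to Bb5 is 5 letter names — a fifth of some quality.
Eb5 to Bb5 is 7 semitones, which makes it a perfect fifth; the second version is higher, so the direction is up.
Checking another pair — Gb4 → Db5 — gives the same interval.

up a perfect fifth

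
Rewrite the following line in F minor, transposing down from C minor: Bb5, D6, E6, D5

C minor to F minor down is a perfect fifth, so every note moves down by that interval.
Bb5 -> Eb5
D6 -> G5
E6 -> A5
D5 -> G4

Eb5 G5 A5 G4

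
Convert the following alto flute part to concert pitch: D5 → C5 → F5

A4 G4 C5

Written C4 on the alto flute sounds as G3, a perfect fourth lower; apply that shift to every note.
D5 -> A4
C5 -> G4
F5 -> C5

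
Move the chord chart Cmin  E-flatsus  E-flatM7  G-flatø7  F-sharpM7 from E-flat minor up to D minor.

E-flat minor up to D minor is a major seventh; each chord root moves by that interval while the quality stays the same.
Cmin: root C up a major seventh → B, giving Bmin.
E-flatsus: root E-flat up a major seventh → D, giving Dsus.
E-flatM7: root E-flat up a major seventh → D, giving DM7.
G-flatø7: root G-flat up a major seventh → F, giving Fø7.
F-sharpM7: root F-sharp up a major seventh → E#, giving E#M7.

Bmin Dsus DM7 Fø7 E#M7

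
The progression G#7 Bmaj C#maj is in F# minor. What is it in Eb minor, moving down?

F7 Abmaj Bbmaj

F# minor down to Eb minor is an augmented second; each chord root moves by that interval while the quality stays the same.
G#7: root G# down an augmented second → F, giving F7.
Bmaj: root B down an augmented second → Ab, giving Abmaj.
C#maj: root C# down an augmented second → Bb, giving Bbmaj.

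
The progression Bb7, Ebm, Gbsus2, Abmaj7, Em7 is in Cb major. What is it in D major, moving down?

C#7 F#m Asus2 Bmaj7 F##m7

Cb major down to D major is a diminished seventh; each chord root moves by that interval while the quality stays the same.
Bb7: root Bb down a diminished seventh → C#, giving C#7.
Ebm: root Eb down a diminished seventh → F#, giving F#m.
Gbsus2: root Gb down a diminished seventh → A, giving Asus2.
Abmaj7: root Ab down a diminished seventh → B, giving Bmaj7.
Em7: root E down a diminished seventh → F##, giving F##m7.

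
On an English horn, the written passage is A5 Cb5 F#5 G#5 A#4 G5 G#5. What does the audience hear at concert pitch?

D5 Fb4 B4 C#5 D#4 C5 C#5

The English horn sounds a perfect fifth below written, so transpose each written note down a perfect fifth.
A5 → D5
Cb5 → Fb4
F#5 → B4
G#5 → C#5
A#4 → D#4
G5 → C5
G#5 → C#5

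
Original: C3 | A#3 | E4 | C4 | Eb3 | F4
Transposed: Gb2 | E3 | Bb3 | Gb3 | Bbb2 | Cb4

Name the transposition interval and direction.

down an augmented fourth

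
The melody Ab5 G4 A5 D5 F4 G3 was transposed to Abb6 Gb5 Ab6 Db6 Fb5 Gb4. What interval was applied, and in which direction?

up a diminished octave

Take the first pair: Ab5 → Abb6. A to A spans 8 letter names, so the interval is some kind of octave.
Ab5 to Abb6 is 11 semitones, which makes it a diminished octave; the second version is higher, so the direction is up.
Checking another pair — G3 → Gb4 — gives the same interval.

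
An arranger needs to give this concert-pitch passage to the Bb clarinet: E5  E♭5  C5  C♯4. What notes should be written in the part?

The Bb clarinet sounds a major second below written, so the written part must be a major second above concert — transpose each note up.
E5 -> F#5
Eb5 -> F5
C5 -> D5
C#4 -> D#4

F#5 F5 D5 D#4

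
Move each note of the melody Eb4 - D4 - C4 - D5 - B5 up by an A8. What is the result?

An augmented octave up from Eb4 gives E5.
D4 up an augmented octave is D#5.
C4 up an augmented octave is C#5.
D5 up an augmented octave is D#6.
An augmented octave up from B5 gives B#6.

E5 D#5 C#5 D#6 B#6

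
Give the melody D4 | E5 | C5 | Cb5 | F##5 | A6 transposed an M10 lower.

Bb2 C4 Ab3 Abb3 D#4 F5

D4 becomes Bb2
E5 becomes C4
C5 becomes Ab3
Cb5 becomes Abb3
F##5 becomes D#4
A6 becomes F5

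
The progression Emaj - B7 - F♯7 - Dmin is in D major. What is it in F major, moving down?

Gmaj D7 A7 Fmin

D major down to F major is a major sixth; each chord root moves by that interval while the quality stays the same.
Emaj: root E down a major sixth → G, giving Gmaj.
B7: root B down a major sixth → D, giving D7.
F♯7: root F♯ down a major sixth → A, giving A7.
Dmin: root D down a major sixth → F, giving Fmin.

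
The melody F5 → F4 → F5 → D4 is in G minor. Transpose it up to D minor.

C6 C5 C6 A4

From G up to D is a perfect fifth; apply that to each pitch.
F5 -> C6
F4 -> C5
F5 -> C6
D4 -> A4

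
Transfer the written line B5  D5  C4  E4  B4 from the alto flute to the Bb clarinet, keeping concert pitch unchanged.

G#5 B4 A3 C#4 G#4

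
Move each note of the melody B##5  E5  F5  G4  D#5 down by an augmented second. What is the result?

A#5 Db5 Ebb5 Fb4 C5

B##5 becomes A#5
E5 becomes Db5
F5 becomes Ebb5
G4 becomes Fb4
D#5 becomes C5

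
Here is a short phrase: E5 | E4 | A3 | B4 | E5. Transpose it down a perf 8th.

E4 E3 A2 B3 E4

A perfect octave down from E5 gives E4.
E4: an octave down reaches E, and 12 semitones makes it E3.
A perfect octave down from A3 gives A2.
A perfect octave down from B4 gives B3.
E5 down a perfect octave is E4.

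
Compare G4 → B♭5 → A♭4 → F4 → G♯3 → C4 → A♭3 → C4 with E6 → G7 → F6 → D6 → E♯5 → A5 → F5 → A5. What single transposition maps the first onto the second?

Take the first pair: G4 → E6. G to E spans 13 letter names, so the interval is some kind of thirteenth.
G4 to E6 is 21 semitones, which makes it a major thirteenth; the second version is higher, so the direction is up.
Checking another pair — C4 → A5 — gives the same interval.

up a major thirteenth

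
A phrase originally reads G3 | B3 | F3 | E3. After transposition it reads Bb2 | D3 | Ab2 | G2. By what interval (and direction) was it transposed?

Take the first pair: G3 → Bb2. G to B spans 6 letter names, so the interval is some kind of sixth.
Bb2 to G3 is 9 semitones, which makes it a major sixth; the second version is lower, so the direction is down.
Checking another pair — E3 → G2 — gives the same interval.

down a major sixth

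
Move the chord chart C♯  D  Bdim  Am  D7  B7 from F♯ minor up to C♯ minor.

G# A F#dim Em A7 F#7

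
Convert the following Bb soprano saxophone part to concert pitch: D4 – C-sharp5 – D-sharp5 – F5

C4 B4 C#5 Eb5

Written C4 on the Bb soprano saxophone sounds as Bb3, a major second lower; apply that shift to every note.
D4 -> C4
C#5 -> B4
D#5 -> C#5
F5 -> Eb5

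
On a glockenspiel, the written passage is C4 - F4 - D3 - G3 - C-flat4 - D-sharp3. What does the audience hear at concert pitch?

The glockenspiel sounds a perfect fifteenth above written, so transpose each written note up a perfect fifteenth.
C4 -> C6
F4 -> F6
D3 -> D5
G3 -> G5
Cb4 -> Cb6
D#3 -> D#5

C6 F6 D5 G5 Cb6 D#5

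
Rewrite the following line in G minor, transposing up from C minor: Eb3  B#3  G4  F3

Bb3 F##4 D5 C4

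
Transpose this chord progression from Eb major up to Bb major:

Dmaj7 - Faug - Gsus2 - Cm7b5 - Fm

Amaj7 Caug Dsus2 Gm7b5 Cm

Eb major up to Bb major is a perfect fifth; each chord root moves by that interval while the quality stays the same.
Dmaj7: root D up a perfect fifth → A, giving Amaj7.
Faug: root F up a perfect fifth → C, giving Caug.
Gsus2: root G up a perfect fifth → D, giving Dsus2.
Cm7b5: root C up a perfect fifth → G, giving Gm7b5.
Fm: root F up a perfect fifth → C, giving Cm.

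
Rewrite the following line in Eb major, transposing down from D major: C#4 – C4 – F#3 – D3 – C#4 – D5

D3 Db3 G2 Eb2 D3 Eb4

From D down to Eb is a major seventh; apply that to each pitch.
C#4 becomes D3
C4 becomes Db3
F#3 becomes G2
D3 becomes Eb2
C#4 becomes D3
D5 becomes Eb4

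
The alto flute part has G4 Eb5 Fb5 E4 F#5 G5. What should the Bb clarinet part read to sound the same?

First find concert pitch: the alto flute sounds a perfect fourth below written, so G4 Eb5 Fb5 E4 F#5 G5 sounds D4 Bb4 Cb5 B3 C#5 D5.
Then write for Bb clarinet: it sounds a major second below written, so the part must be a major second above concert.
D4 → E4
Bb4 → C5
Cb5 → Db5
B3 → C#4
C#5 → D#5
D5 → E5

E4 C5 Db5 C#4 D#5 E5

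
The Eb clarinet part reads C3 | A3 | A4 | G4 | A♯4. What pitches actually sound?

Eb3 C4 C5 Bb4 C#5

The Eb clarinet sounds a minor third above written, so transpose each written note up a minor third.
C3 gives Eb3
A3 gives C4
A4 gives C5
G4 gives Bb4
A#4 gives C#5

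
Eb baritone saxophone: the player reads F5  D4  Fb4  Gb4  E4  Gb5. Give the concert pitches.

Ab3 F2 Abb2 Bbb2 G2 Bbb3

The Eb baritone saxophone sounds a major thirteenth below written, so transpose each written note down a major thirteenth.
F5 becomes Ab3
D4 becomes F2
Fb4 becomes Abb2
Gb4 becomes Bbb2
E4 becomes G2
Gb5 becomes Bbb3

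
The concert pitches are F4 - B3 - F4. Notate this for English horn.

Written C4 sounds as F3 on the English horn, so concert pitches are written a perfect fifth up.
F4 to C5
B3 to F#4
F4 to C5

C5 F#4 C5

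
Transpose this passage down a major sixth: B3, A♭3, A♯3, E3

D3 Cb3 C#3 G2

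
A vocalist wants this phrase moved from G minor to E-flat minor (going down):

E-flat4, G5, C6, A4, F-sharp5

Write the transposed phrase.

G minor to E-flat minor down is a major third, so every note moves down by that interval.
Eb4 gives Cb4
G5 gives Eb5
C6 gives Ab5
A4 gives F4
F#5 gives D5

Cb4 Eb5 Ab5 F4 D5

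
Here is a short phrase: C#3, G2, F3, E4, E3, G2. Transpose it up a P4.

F#3 C3 Bb3 A4 A3 C3

C#3 → F#3
G2 → C3
F3 → Bb3
E4 → A4
E3 → A3
G2 → C3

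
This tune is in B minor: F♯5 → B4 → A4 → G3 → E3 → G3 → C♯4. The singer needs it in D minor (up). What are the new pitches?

A5 D5 C5 Bb3 G3 Bb3 E4

B minor to D minor up is a minor third, so every note moves up by that interval.
F#5 -> A5
B4 -> D5
A4 -> C5
G3 -> Bb3
E3 -> G3
G3 -> Bb3
C#4 -> E4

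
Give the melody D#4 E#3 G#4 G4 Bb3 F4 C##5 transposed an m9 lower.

C##3 D##2 F##3 F#3 A2 E3 B##3

A minor ninth down from D#4 gives C##3.
A minor ninth down from E#3 gives D##2.
G#4: a ninth down reaches F, and 13 semitones makes it F##3.
G4 down a minor ninth is F#3.
Bb3 down a minor ninth is A2.
F4: a ninth down reaches E, and 13 semitones makes it E3.
C##5 down a minor ninth is B##3.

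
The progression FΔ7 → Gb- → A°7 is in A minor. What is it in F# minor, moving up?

DΔ7 Eb- F#°7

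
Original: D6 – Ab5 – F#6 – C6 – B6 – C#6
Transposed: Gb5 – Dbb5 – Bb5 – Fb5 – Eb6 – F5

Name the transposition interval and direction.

down an augmented fifth

Take the first pair: D6 → Gb5. D to G spans 5 letter names, so the interval is some kind of fifth.
Gb5 to D6 is 8 semitones, which makes it an augmented fifth; the second version is lower, so the direction is down.
Checking another pair — C#6 → F5 — gives the same interval.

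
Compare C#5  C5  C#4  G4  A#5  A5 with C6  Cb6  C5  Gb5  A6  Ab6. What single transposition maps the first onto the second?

From C#5 to C6 is 8 letter names — an octave of some quality.
C#5 to C6 is 11 semitones, which makes it a diminished octave; the second version is higher, so the direction is up.
Checking another pair — A5 → Ab6 — gives the same interval.

up a diminished octave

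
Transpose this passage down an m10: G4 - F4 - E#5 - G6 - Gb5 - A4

E3 D3 C##4 E5 Eb4 F#3

G4: a tenth down reaches E, and 15 semitones makes it E3.
F4 down a minor tenth is D3.
E#5 down a minor tenth is C##4.
G6 down a minor tenth is E5.
Gb5: a tenth down reaches E, and 15 semitones makes it Eb4.
A4 down a minor tenth is F#3.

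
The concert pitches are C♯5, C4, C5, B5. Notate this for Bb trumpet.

The Bb trumpet sounds a major second below written, so the written part must be a major second above concert — transpose each note up.
C#5 to D#5
C4 to D4
C5 to D5
B5 to C#6

D#5 D4 D5 C#6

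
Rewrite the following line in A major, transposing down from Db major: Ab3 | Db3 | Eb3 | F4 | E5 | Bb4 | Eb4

E3 A2 B2 C#4 B#4 F#4 B3

From Db down to A is a diminished fourth; apply that to each pitch.
Ab3 gives E3
Db3 gives A2
Eb3 gives B2
F4 gives C#4
E5 gives B#4
Bb4 gives F#4
Eb4 gives B3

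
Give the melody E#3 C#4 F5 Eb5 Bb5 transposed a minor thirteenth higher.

E#3 gives C#5
C#4 gives A5
F5 gives Db7
Eb5 gives Cb7
Bb5 gives Gb7

C#5 A5 Db7 Cb7 Gb7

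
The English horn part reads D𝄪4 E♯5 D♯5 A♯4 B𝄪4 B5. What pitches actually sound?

G##3 A#4 G#4 D#4 E##4 E5

The English horn sounds a perfect fifth below written, so transpose each written note down a perfect fifth.
D##4 -> G##3
E#5 -> A#4
D#5 -> G#4
A#4 -> D#4
B##4 -> E##4
B5 -> E5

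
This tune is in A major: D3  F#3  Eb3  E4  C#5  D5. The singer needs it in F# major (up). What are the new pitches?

B3 D#4 C4 C#5 A#5 B5

From A up to F# is a major sixth; apply that to each pitch.
D3 -> B3
F#3 -> D#4
Eb3 -> C4
E4 -> C#5
C#5 -> A#5
D5 -> B5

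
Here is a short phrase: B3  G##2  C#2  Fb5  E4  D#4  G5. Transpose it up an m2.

B3 → C4
G##2 → A#2
C#2 → D2
Fb5 → Gbb5
E4 → F4
D#4 → E4
G5 → Ab5

C4 A#2 D2 Gbb5 F4 E4 Ab5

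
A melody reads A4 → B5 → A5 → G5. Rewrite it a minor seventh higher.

G5 A6 G6 F6

A4 -> G5
B5 -> A6
A5 -> G6
G5 -> F6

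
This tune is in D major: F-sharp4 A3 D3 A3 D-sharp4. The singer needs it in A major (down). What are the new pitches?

C#4 E3 A2 E3 A#3

From D down to A is a perfect fourth; apply that to each pitch.
F#4 gives C#4
A3 gives E3
D3 gives A2
A3 gives E3
D#4 gives A#3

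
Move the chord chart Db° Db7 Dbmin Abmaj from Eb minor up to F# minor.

E° E7 Emin Bmaj

Eb minor up to F# minor is an augmented second; each chord root moves by that interval while the quality stays the same.
Db°: root Db up an augmented second → E, giving E°.
Db7: root Db up an augmented second → E, giving E7.
Dbmin: root Db up an augmented second → E, giving Emin.
Abmaj: root Ab up an augmented second → B, giving Bmaj.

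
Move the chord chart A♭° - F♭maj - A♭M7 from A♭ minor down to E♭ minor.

A♭ minor down to E♭ minor is a perfect fourth; each chord root moves by that interval while the quality stays the same.
A♭°: root A♭ down a perfect fourth → Eb, giving Eb°.
F♭maj: root F♭ down a perfect fourth → Cb, giving Cbmaj.
A♭M7: root A♭ down a perfect fourth → Eb, giving EbM7.

Eb° Cbmaj EbM7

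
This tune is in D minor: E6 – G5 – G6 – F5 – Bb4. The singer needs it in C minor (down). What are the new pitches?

D minor to C minor down is a major second, so every note moves down by that interval.
E6 -> D6
G5 -> F5
G6 -> F6
F5 -> Eb5
Bb4 -> Ab4

D6 F5 F6 Eb5 Ab4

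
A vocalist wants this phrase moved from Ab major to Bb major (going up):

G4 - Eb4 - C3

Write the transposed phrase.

Ab major to Bb major up is a major second, so every note moves up by that interval.
G4 gives A4
Eb4 gives F4
C3 gives D3

A4 F4 D3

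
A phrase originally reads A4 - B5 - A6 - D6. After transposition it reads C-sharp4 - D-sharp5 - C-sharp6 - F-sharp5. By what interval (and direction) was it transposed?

Take the first pair: A4 → C#4. A to C spans 6 letter names, so the interval is some kind of sixth.
C#4 to A4 is 8 semitones, which makes it a minor sixth; the second version is lower, so the direction is down.
Checking another pair — D6 → F#5 — gives the same interval.

down a minor sixth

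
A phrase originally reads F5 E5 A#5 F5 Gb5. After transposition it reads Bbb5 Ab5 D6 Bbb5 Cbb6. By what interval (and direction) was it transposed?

up a diminished fourth

Take the first pair: F5 → Bbb5. F to B spans 4 letter names, so the interval is some kind of fourth.
F5 to Bbb5 is 4 semitones, which makes it a diminished fourth; the second version is higher, so the direction is up.
Checking another pair — Gb5 → Cbb6 — gives the same interval.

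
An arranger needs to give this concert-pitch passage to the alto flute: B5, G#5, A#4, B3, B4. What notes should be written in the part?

E6 C#6 D#5 E4 E5

The alto flute sounds a perfect fourth below written, so the written part must be a perfect fourth above concert — transpose each note up.
B5 to E6
G#5 to C#6
A#4 to D#5
B3 to E4
B4 to E5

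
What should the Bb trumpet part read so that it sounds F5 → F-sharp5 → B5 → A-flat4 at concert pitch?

G5 G#5 C#6 Bb4

Written C4 sounds as Bb3 on the Bb trumpet, so concert pitches are written a major second up.
F5 becomes G5
F#5 becomes G#5
B5 becomes C#6
Ab4 becomes Bb4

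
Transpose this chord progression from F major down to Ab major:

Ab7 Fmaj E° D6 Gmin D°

Cb7 Abmaj G° F6 Bbmin F°

F major down to Ab major is a major sixth; each chord root moves by that interval while the quality stays the same.
Ab7: root Ab down a major sixth → Cb, giving Cb7.
Fmaj: root F down a major sixth → Ab, giving Abmaj.
E°: root E down a major sixth → G, giving G°.
D6: root D down a major sixth → F, giving F6.
Gmin: root G down a major sixth → Bb, giving Bbmin.
D°: root D down a major sixth → F, giving F°.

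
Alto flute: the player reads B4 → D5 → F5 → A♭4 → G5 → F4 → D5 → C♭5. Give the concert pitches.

Written C4 on the alto flute sounds as G3, a perfect fourth lower; apply that shift to every note.
B4 gives F#4
D5 gives A4
F5 gives C5
Ab4 gives Eb4
G5 gives D5
F4 gives C4
D5 gives A4
Cb5 gives Gb4

F#4 A4 C5 Eb4 D5 C4 A4 Gb4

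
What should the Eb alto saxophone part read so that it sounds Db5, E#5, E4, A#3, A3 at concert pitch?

Bb5 C##6 C#5 F##4 F#4

Written C4 sounds as Eb3 on the Eb alto saxophone, so concert pitches are written a major sixth up.
Db5 becomes Bb5
E#5 becomes C##6
E4 becomes C#5
A#3 becomes F##4
A3 becomes F#4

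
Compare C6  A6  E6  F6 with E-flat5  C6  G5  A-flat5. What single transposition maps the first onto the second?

down a major sixth

From C6 to Eb5 is 6 letter names — a sixth of some quality.
Eb5 to C6 is 9 semitones, which makes it a major sixth; the second version is lower, so the direction is down.
Checking another pair — F6 → Ab5 — gives the same interval.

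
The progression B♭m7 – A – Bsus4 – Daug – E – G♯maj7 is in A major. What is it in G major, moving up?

Abm7 G Asus4 Caug D F#maj7

A major up to G major is a minor seventh; each chord root moves by that interval while the quality stays the same.
B♭m7: root B♭ up a minor seventh → Ab, giving Abm7.
A: root A up a minor seventh → G, giving G.
Bsus4: root B up a minor seventh → A, giving Asus4.
Daug: root D up a minor seventh → C, giving Caug.
E: root E up a minor seventh → D, giving D.
G♯maj7: root G♯ up a minor seventh → F#, giving F#maj7.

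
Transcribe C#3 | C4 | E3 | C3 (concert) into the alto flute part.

F#3 F4 A3 F3

Written C4 sounds as G3 on the alto flute, so concert pitches are written a perfect fourth up.
C#3 gives F#3
C4 gives F4
E3 gives A3
C3 gives F3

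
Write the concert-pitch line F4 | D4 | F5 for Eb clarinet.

The Eb clarinet sounds a minor third above written, so the written part must be a minor third below concert — transpose each note down.
F4 → D4
D4 → B3
F5 → D5

D4 B3 D5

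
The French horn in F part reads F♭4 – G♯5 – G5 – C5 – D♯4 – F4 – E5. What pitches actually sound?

Bbb3 C#5 C5 F4 G#3 Bb3 A4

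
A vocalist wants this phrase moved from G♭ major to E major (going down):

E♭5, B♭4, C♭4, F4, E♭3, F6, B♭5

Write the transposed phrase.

C#5 G#4 A3 D#4 C#3 D#6 G#5

From G♭ down to E is a diminished third; apply that to each pitch.
Eb5 gives C#5
Bb4 gives G#4
Cb4 gives A3
F4 gives D#4
Eb3 gives C#3
F6 gives D#6
Bb5 gives G#5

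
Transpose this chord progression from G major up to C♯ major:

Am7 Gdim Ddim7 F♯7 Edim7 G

D#m7 C#dim G#dim7 B#7 A#dim7 C#

G major up to C♯ major is an augmented fourth; each chord root moves by that interval while the quality stays the same.
Am7: root A up an augmented fourth → D#, giving D#m7.
Gdim: root G up an augmented fourth → C#, giving C#dim.
Ddim7: root D up an augmented fourth → G#, giving G#dim7.
F♯7: root F♯ up an augmented fourth → B#, giving B#7.
Edim7: root E up an augmented fourth → A#, giving A#dim7.
G: root G up an augmented fourth → C#, giving C#.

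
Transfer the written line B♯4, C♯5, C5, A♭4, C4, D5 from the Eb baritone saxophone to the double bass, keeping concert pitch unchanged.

First find concert pitch: the Eb baritone saxophone sounds a major thirteenth below written, so B♯4 C♯5 C5 A♭4 C4 D5 sounds D#3 E3 Eb3 Cb3 Eb2 F3.
Then write for double bass: it sounds a perfect octave below written, so the part must be a perfect octave above concert.
D#3 → D#4
E3 → E4
Eb3 → Eb4
Cb3 → Cb4
Eb2 → Eb3
F3 → F4

D#4 E4 Eb4 Cb4 Eb3 F4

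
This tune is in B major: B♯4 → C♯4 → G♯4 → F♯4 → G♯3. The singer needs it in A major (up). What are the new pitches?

From B up to A is a minor seventh; apply that to each pitch.
B#4 becomes A#5
C#4 becomes B4
G#4 becomes F#5
F#4 becomes E5
G#3 becomes F#4

A#5 B4 F#5 E5 F#4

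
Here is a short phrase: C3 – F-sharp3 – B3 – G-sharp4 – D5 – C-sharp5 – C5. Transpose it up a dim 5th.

C3 gives Gb3
F#3 gives C4
B3 gives F4
G#4 gives D5
D5 gives Ab5
C#5 gives G5
C5 gives Gb5

Gb3 C4 F4 D5 Ab5 G5 Gb5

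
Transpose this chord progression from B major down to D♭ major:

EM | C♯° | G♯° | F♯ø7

B major down to D♭ major is an augmented sixth; each chord root moves by that interval while the quality stays the same.
EM: root E down an augmented sixth → Gb, giving GbM.
C♯°: root C♯ down an augmented sixth → Eb, giving Eb°.
G♯°: root G♯ down an augmented sixth → Bb, giving Bb°.
F♯ø7: root F♯ down an augmented sixth → Ab, giving Abø7.

GbM Eb° Bb° Abø7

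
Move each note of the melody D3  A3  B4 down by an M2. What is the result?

C3 G3 A4

D3 -> C3
A3 -> G3
B4 -> A4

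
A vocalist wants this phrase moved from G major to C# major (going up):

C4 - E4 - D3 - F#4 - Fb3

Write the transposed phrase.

F#4 A#4 G#3 B#4 Bb3

G major to C# major up is an augmented fourth, so every note moves up by that interval.
C4 gives F#4
E4 gives A#4
D3 gives G#3
F#4 gives B#4
Fb3 gives Bb3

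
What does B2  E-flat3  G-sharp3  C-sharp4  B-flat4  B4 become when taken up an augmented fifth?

B2 gives F##3
Eb3 gives B3
G#3 gives D##4
C#4 gives G##4
Bb4 gives F#5
B4 gives F##5

F##3 B3 D##4 G##4 F#5 F##5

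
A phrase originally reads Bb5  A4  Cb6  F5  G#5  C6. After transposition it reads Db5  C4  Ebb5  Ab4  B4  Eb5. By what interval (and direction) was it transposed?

down a major sixth

Take the first pair: Bb5 → Db5. B to D spans 6 letter names, so the interval is some kind of sixth.
Db5 to Bb5 is 9 semitones, which makes it a major sixth; the second version is lower, so the direction is down.
Checking another pair — C6 → Eb5 — gives the same interval.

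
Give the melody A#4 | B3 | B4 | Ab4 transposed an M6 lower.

A#4: a sixth down reaches C, and 9 semitones makes it C#4.
B3: a sixth down reaches D, and 9 semitones makes it D3.
B4 down a major sixth is D4.
Ab4: a sixth down reaches C, and 9 semitones makes it Cb4.

C#4 D3 D4 Cb4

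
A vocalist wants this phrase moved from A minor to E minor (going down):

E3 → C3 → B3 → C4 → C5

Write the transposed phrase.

B2 G2 F#3 G3 G4

A minor to E minor down is a perfect fourth, so every note moves down by that interval.
E3 -> B2
C3 -> G2
B3 -> F#3
C4 -> G3
C5 -> G4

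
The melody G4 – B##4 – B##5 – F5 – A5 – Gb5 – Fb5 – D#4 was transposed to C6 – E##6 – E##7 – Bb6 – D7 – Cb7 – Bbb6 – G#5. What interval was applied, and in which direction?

From G4 to C6 is 11 letter names — an eleventh of some quality.
G4 to C6 is 17 semitones, which makes it a perfect eleventh; the second version is higher, so the direction is up.
Checking another pair — D#4 → G#5 — gives the same interval.

up a perfect eleventh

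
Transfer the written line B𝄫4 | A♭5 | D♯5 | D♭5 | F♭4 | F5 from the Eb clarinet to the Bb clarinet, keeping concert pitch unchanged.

First find concert pitch: the Eb clarinet sounds a minor third above written, so B𝄫4 A♭5 D♯5 D♭5 F♭4 F5 sounds Dbb5 Cb6 F#5 Fb5 Abb4 Ab5.
Then write for Bb clarinet: it sounds a major second below written, so the part must be a major second above concert.
Dbb5 → Ebb5
Cb6 → Db6
F#5 → G#5
Fb5 → Gb5
Abb4 → Bbb4
Ab5 → Bb5

Ebb5 Db6 G#5 Gb5 Bbb4 Bb5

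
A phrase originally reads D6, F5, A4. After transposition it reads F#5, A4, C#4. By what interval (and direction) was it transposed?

down a minor sixth

Take the first pair: D6 → F#5. D to F spans 6 letter names, so the interval is some kind of sixth.
F#5 to D6 is 8 semitones, which makes it a minor sixth; the second version is lower, so the direction is down.
Checking another pair — A4 → C#4 — gives the same interval.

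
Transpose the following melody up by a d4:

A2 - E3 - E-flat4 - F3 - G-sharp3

A2 → Db3
E3 → Ab3
Eb4 → Abb4
F3 → Bbb3
G#3 → C4

Db3 Ab3 Abb4 Bbb3 C4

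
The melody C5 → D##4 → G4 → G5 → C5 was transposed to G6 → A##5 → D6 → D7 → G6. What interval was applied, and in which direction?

From C5 to G6 is 12 letter names — a twelfth of some quality.
C5 to G6 is 19 semitones, which makes it a perfect twelfth; the second version is higher, so the direction is up.
Checking another pair — C5 → G6 — gives the same interval.

up a perfect twelfth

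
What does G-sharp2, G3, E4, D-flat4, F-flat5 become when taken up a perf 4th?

G#2: a fourth up reaches C, and 5 semitones makes it C#3.
G3: a fourth up reaches C, and 5 semitones makes it C4.
A perfect fourth up from E4 gives A4.
Db4: a fourth up reaches G, and 5 semitones makes it Gb4.
A perfect fourth up from Fb5 gives Bbb5.

C#3 C4 A4 Gb4 Bbb5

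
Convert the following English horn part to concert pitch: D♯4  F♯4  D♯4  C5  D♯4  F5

The English horn sounds a perfect fifth below written, so transpose each written note down a perfect fifth.
D#4 to G#3
F#4 to B3
D#4 to G#3
C5 to F4
D#4 to G#3
F5 to Bb4

G#3 B3 G#3 F4 G#3 Bb4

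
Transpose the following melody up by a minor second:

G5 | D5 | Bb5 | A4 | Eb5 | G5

G5: a second up reaches A, and 1 semitone makes it Ab5.
A minor second up from D5 gives Eb5.
A minor second up from Bb5 gives Cb6.
A4: a second up reaches B, and 1 semitone makes it Bb4.
Eb5: a second up reaches F, and 1 semitone makes it Fb5.
G5: a second up reaches A, and 1 semitone makes it Ab5.

Ab5 Eb5 Cb6 Bb4 Fb5 Ab5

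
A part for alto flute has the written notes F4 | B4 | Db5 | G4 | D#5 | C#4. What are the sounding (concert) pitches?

The alto flute sounds a perfect fourth below written, so transpose each written note down a perfect fourth.
F4 to C4
B4 to F#4
Db5 to Ab4
G4 to D4
D#5 to A#4
C#4 to G#3

C4 F#4 Ab4 D4 A#4 G#3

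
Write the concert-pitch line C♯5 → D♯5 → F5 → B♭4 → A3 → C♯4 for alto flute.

The alto flute sounds a perfect fourth below written, so the written part must be a perfect fourth above concert — transpose each note up.
C#5 becomes F#5
D#5 becomes G#5
F5 becomes Bb5
Bb4 becomes Eb5
A3 becomes D4
C#4 becomes F#4

F#5 G#5 Bb5 Eb5 D4 F#4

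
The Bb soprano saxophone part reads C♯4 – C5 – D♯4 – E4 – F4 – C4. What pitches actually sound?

The Bb soprano saxophone sounds a major second below written, so transpose each written note down a major second.
C#4 gives B3
C5 gives Bb4
D#4 gives C#4
E4 gives D4
F4 gives Eb4
C4 gives Bb3

B3 Bb4 C#4 D4 Eb4 Bb3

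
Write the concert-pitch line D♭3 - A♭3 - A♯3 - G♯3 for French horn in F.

The French horn in F sounds a perfect fifth below written, so the written part must be a perfect fifth above concert — transpose each note up.
Db3 to Ab3
Ab3 to Eb4
A#3 to E#4
G#3 to D#4

Ab3 Eb4 E#4 D#4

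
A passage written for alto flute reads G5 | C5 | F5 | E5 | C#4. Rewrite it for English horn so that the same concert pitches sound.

A5 D5 G5 F#5 D#4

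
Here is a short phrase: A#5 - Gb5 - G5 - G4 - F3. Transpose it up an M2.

B#5 Ab5 A5 A4 G3

A#5 up a major second is B#5.
A major second up from Gb5 gives Ab5.
G5: a second up reaches A, and 2 semitones makes it A5.
A major second up from G4 gives A4.
A major second up from F3 gives G3.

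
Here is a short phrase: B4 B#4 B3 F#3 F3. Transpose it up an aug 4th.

B4 → E#5
B#4 → E##5
B3 → E#4
F#3 → B#3
F3 → B3

E#5 E##5 E#4 B#3 B3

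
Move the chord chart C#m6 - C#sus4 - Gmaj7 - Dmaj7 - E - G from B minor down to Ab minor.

Bbm6 Bbsus4 Fbmaj7 Cbmaj7 Db Fb

B minor down to Ab minor is an augmented second; each chord root moves by that interval while the quality stays the same.
C#m6: root C# down an augmented second → Bb, giving Bbm6.
C#sus4: root C# down an augmented second → Bb, giving Bbsus4.
Gmaj7: root G down an augmented second → Fb, giving Fbmaj7.
Dmaj7: root D down an augmented second → Cb, giving Cbmaj7.
E: root E down an augmented second → Db, giving Db.
G: root G down an augmented second → Fb, giving Fb.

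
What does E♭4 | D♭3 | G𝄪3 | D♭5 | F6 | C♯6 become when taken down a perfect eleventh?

Eb4 gives Bb2
Db3 gives Ab1
G##3 gives D##2
Db5 gives Ab3
F6 gives C5
C#6 gives G#4

Bb2 Ab1 D##2 Ab3 C5 G#4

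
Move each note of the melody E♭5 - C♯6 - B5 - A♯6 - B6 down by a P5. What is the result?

Ab4 F#5 E5 D#6 E6

Eb5 becomes Ab4
C#6 becomes F#5
B5 becomes E5
A#6 becomes D#6
B6 becomes E6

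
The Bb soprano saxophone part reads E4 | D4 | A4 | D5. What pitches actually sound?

D4 C4 G4 C5

Written C4 on the Bb soprano saxophone sounds as Bb3, a major second lower; apply that shift to every note.
E4 gives D4
D4 gives C4
A4 gives G4
D5 gives C5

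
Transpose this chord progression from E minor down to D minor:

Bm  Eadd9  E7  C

Am Dadd9 D7 Bb

E minor down to D minor is a major second; each chord root moves by that interval while the quality stays the same.
Bm: root B down a major second → A, giving Am.
Eadd9: root E down a major second → D, giving Dadd9.
E7: root E down a major second → D, giving D7.
C: root C down a major second → Bb, giving Bb.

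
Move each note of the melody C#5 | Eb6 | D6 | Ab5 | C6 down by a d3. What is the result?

A##4 C#6 B#5 F#5 A#5

A diminished third down from C#5 gives A##4.
A diminished third down from Eb6 gives C#6.
D6: a third down reaches B, and 2 semitones makes it B#5.
Ab5 down a diminished third is F#5.
C6 down a diminished third is A#5.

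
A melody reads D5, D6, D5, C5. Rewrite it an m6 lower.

D5 to F#4
D6 to F#5
D5 to F#4
C5 to E4

F#4 F#5 F#4 E4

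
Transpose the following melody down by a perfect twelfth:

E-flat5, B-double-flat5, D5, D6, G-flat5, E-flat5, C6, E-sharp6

Eb5: a twelfth down reaches A, and 19 semitones makes it Ab3.
A perfect twelfth down from Bbb5 gives Ebb4.
D5 down a perfect twelfth is G3.
D6: a twelfth down reaches G, and 19 semitones makes it G4.
A perfect twelfth down from Gb5 gives Cb4.
Eb5: a twelfth down reaches A, and 19 semitones makes it Ab3.
C6 down a perfect twelfth is F4.
E#6 down a perfect twelfth is A#4.

Ab3 Ebb4 G3 G4 Cb4 Ab3 F4 A#4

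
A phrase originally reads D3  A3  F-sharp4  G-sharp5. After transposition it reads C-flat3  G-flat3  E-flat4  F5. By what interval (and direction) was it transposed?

From D3 to Cb3 is 2 letter names — a second of some quality.
Cb3 to D3 is 3 semitones, which makes it an augmented second; the second version is lower, so the direction is down.
Checking another pair — G#5 → F5 — gives the same interval.

down an augmented second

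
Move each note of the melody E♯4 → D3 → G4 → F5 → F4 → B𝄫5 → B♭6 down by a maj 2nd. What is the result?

D#4 C3 F4 Eb5 Eb4 Abb5 Ab6

E#4 gives D#4
D3 gives C3
G4 gives F4
F5 gives Eb5
F4 gives Eb4
Bbb5 gives Abb5
Bb6 gives Ab6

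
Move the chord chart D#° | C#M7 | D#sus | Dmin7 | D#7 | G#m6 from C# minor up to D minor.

C# minor up to D minor is a minor second; each chord root moves by that interval while the quality stays the same.
D#°: root D# up a minor second → E, giving E°.
C#M7: root C# up a minor second → D, giving DM7.
D#sus: root D# up a minor second → E, giving Esus.
Dmin7: root D up a minor second → Eb, giving Ebmin7.
D#7: root D# up a minor second → E, giving E7.
G#m6: root G# up a minor second → A, giving Am6.

E° DM7 Esus Ebmin7 E7 Am6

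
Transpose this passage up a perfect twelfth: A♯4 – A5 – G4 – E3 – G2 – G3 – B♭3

A#4 becomes E#6
A5 becomes E7
G4 becomes D6
E3 becomes B4
G2 becomes D4
G3 becomes D5
Bb3 becomes F5

E#6 E7 D6 B4 D4 D5 F5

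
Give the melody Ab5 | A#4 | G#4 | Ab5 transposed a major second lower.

Gb5 G#4 F#4 Gb5

A major second down from Ab5 gives Gb5.
A#4 down a major second is G#4.
A major second down from G#4 gives F#4.
A major second down from Ab5 gives Gb5.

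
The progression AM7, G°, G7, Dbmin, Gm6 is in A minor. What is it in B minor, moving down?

BM7 A° A7 Ebmin Am6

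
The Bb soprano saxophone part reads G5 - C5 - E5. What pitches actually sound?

F5 Bb4 D5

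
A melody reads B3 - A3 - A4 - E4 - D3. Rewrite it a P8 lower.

B2 A2 A3 E3 D2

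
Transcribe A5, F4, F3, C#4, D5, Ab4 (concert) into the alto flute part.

D6 Bb4 Bb3 F#4 G5 Db5

The alto flute sounds a perfect fourth below written, so the written part must be a perfect fourth above concert — transpose each note up.
A5 → D6
F4 → Bb4
F3 → Bb3
C#4 → F#4
D5 → G5
Ab4 → Db5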